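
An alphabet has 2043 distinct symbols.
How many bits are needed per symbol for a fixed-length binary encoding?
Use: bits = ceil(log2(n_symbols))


log2(2043) = 10.9965
Bracket: 2^10 = 1024 < 2043 <= 2^11 = 2048
So ceil(log2(2043)) = 11

bits = ceil(log2(2043)) = ceil(10.9965) = 11 bits


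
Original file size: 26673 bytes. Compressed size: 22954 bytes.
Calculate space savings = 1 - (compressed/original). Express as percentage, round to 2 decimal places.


ratio = compressed/original = 22954/26673 = 0.860571
savings = 1 - ratio = 1 - 0.860571 = 0.139429
as a percentage: 0.139429 * 100 = 13.94%

Space savings = 1 - 22954/26673 = 13.94%


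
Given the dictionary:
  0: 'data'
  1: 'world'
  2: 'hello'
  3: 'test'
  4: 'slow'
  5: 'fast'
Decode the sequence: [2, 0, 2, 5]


Look up each index in the dictionary:
  2 -> 'hello'
  0 -> 'data'
  2 -> 'hello'
  5 -> 'fast'

Decoded: "hello data hello fast"


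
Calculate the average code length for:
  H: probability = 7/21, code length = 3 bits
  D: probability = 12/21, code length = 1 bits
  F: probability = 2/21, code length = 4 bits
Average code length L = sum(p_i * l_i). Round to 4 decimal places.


Weighted contributions p_i * l_i:
  H: (7/21) * 3 = 21/21
  D: (12/21) * 1 = 12/21
  F: (2/21) * 4 = 8/21
Sum = (21 + 12 + 8)/21 = 41/21

L = 41/21 = 1.9524 bits/symbol


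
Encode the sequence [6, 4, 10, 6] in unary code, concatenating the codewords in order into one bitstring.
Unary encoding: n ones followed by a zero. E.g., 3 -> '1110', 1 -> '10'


Encode each number as n ones followed by a terminating 0:
  6 -> 1111110 (7 bits)
  4 -> 11110 (5 bits)
  10 -> 11111111110 (11 bits)
  6 -> 1111110 (7 bits)
Total length = 7 + 5 + 11 + 7 = 30 bits.

Unary([6, 4, 10, 6]) = 111111011110111111111101111110 (30 bits)


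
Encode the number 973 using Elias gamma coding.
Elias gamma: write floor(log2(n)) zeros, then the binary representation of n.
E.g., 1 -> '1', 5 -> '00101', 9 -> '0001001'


num_bits = floor(log2(973)) + 1 = 10
leading_zeros = num_bits - 1 = 9
binary(973) = 1111001101

Elias gamma(973) = '000000000' + '1111001101' = 0000000001111001101 (19 bits)


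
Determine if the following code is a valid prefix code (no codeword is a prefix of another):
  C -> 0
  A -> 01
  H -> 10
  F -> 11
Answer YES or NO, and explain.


Checking each pair (does one codeword prefix another?):
  C='0' vs A='01': prefix -- VIOLATION

NO -- this is NOT a valid prefix code. C (0) is a prefix of A (01).


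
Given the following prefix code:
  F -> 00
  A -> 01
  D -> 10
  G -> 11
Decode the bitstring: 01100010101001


Decoding step by step:
Bits 01 -> A
Bits 10 -> D
Bits 00 -> F
Bits 10 -> D
Bits 10 -> D
Bits 10 -> D
Bits 01 -> A


Decoded message: ADFDDDA


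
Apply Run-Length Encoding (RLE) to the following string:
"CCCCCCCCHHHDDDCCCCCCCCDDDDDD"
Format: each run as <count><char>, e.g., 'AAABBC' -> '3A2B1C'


Scanning runs left to right:
  i=0: run of 'C' x 8 -> '8C'
  i=8: run of 'H' x 3 -> '3H'
  i=11: run of 'D' x 3 -> '3D'
  i=14: run of 'C' x 8 -> '8C'
  i=22: run of 'D' x 6 -> '6D'

RLE = 8C3H3D8C6D


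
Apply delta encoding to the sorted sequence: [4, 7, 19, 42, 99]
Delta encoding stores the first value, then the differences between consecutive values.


First value: 4
Deltas:
  7 - 4 = 3
  19 - 7 = 12
  42 - 19 = 23
  99 - 42 = 57


Delta encoded: [4, 3, 12, 23, 57]


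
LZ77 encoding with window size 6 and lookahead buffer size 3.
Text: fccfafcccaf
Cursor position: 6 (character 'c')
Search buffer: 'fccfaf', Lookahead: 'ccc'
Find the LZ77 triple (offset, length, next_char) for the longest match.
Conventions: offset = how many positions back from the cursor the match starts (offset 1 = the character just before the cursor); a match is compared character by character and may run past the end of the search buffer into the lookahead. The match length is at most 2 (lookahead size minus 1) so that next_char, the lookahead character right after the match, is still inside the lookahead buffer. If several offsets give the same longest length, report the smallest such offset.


Try each offset into the search buffer:
  offset=1 (pos 5, char 'f'): match length 0
  offset=2 (pos 4, char 'a'): match length 0
  offset=3 (pos 3, char 'f'): match length 0
  offset=4 (pos 2, char 'c'): match length 1
  offset=5 (pos 1, char 'c'): match length 2
  offset=6 (pos 0, char 'f'): match length 0
Longest match has length 2 at offset 5.
next_char = character at position 6 + 2 = 8 -> 'c'

Best match: offset=5, length=2 (matching 'cc' starting at position 1)
LZ77 triple: (5, 2, 'c')


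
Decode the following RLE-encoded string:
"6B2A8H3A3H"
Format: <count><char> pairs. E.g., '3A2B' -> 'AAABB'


Expanding each <count><char> pair:
  6B -> 'BBBBBB'
  2A -> 'AA'
  8H -> 'HHHHHHHH'
  3A -> 'AAA'
  3H -> 'HHH'

Decoded = BBBBBBAAHHHHHHHHAAAHHH


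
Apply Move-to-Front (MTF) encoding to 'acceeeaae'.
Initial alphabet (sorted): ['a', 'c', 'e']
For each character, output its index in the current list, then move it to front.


MTF encoding:
'a': index 0 in ['a', 'c', 'e'] -> ['a', 'c', 'e']
'c': index 1 in ['a', 'c', 'e'] -> ['c', 'a', 'e']
'c': index 0 in ['c', 'a', 'e'] -> ['c', 'a', 'e']
'e': index 2 in ['c', 'a', 'e'] -> ['e', 'c', 'a']
'e': index 0 in ['e', 'c', 'a'] -> ['e', 'c', 'a']
'e': index 0 in ['e', 'c', 'a'] -> ['e', 'c', 'a']
'a': index 2 in ['e', 'c', 'a'] -> ['a', 'e', 'c']
'a': index 0 in ['a', 'e', 'c'] -> ['a', 'e', 'c']
'e': index 1 in ['a', 'e', 'c'] -> ['e', 'a', 'c']


Output: [0, 1, 0, 2, 0, 0, 2, 0, 1]


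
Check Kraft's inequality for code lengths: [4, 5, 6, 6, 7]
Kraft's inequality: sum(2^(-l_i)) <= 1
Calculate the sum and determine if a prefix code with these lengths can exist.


Sum = 2^(-4) + 2^(-5) + 2^(-6) + 2^(-6) + 2^(-7)
    = 0.0625 + 0.03125 + 0.015625 + 0.015625 + 0.0078125
    = 17/128 = 0.1328125
Since 0.1328125 <= 1, Kraft's inequality IS satisfied.
A prefix code with these lengths CAN exist.

Kraft sum = 0.1328125. Satisfied.


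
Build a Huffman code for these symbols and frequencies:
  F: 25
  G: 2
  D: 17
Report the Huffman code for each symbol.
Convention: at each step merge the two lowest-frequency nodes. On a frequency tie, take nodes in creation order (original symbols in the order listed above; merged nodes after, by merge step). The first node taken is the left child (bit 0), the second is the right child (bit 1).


Huffman tree construction:
Step 1: Merge G(2) + D(17) = 19
Step 2: Merge (G+D)(19) + F(25) = 44
Read each symbol's code off the tree from the root (left child = 0, right child = 1).

Codes:
  F: 1 (length 1)
  G: 00 (length 2)
  D: 01 (length 2)
Average code length: 63/44 = 1.4318 bits/symbol


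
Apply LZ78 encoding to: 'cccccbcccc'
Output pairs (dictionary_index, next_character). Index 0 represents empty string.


LZ78 encoding steps:
Dictionary: {0: ''}
Step 1: w='' (idx 0), next='c' -> output (0, 'c'), add 'c' as idx 1
Step 2: w='c' (idx 1), next='c' -> output (1, 'c'), add 'cc' as idx 2
Step 3: w='cc' (idx 2), next='b' -> output (2, 'b'), add 'ccb' as idx 3
Step 4: w='cc' (idx 2), next='c' -> output (2, 'c'), add 'ccc' as idx 4
Step 5: w='c' (idx 1), end of input -> output (1, '')


Encoded: [(0, 'c'), (1, 'c'), (2, 'b'), (2, 'c'), (1, '')]


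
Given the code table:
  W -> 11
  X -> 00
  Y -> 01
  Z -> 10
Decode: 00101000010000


Decoding:
00 -> X
10 -> Z
10 -> Z
00 -> X
01 -> Y
00 -> X
00 -> X


Result: XZZXYXX


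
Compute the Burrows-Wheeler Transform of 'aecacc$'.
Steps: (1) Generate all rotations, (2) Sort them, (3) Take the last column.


Rotations (sorted):
  0: $aecacc -> last char: c
  1: acc$aec -> last char: c
  2: aecacc$ -> last char: $
  3: c$aecac -> last char: c
  4: cacc$ae -> last char: e
  5: cc$aeca -> last char: a
  6: ecacc$a -> last char: a


BWT = cc$ceaa


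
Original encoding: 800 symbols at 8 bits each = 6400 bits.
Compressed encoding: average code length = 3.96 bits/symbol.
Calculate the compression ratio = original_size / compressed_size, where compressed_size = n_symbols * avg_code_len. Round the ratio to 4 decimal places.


original_size = n_symbols * orig_bits = 800 * 8 = 6400 bits
compressed_size = n_symbols * avg_code_len = 800 * 3.96 = 3168.0 bits
ratio = original_size / compressed_size = 6400 / 3168.0 = 2.0202

Compression ratio = 2.0202


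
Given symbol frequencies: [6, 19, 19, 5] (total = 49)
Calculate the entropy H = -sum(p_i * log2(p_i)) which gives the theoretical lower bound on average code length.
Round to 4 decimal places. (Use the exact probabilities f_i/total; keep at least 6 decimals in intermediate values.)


Per-symbol terms -p_i * log2(p_i) with p_i = f_i/49:
  p = 6/49 = 0.122449: log2(p) = -3.029747, -p*log2(p) = 0.370989
  p = 19/49 = 0.387755: log2(p) = -1.366782, -p*log2(p) = 0.529977
  p = 19/49 = 0.387755: log2(p) = -1.366782, -p*log2(p) = 0.529977
  p = 5/49 = 0.102041: log2(p) = -3.292782, -p*log2(p) = 0.335998
H = 0.370989 + 0.529977 + 0.529977 + 0.335998 = 1.766941

H = 1.7669 bits/symbol


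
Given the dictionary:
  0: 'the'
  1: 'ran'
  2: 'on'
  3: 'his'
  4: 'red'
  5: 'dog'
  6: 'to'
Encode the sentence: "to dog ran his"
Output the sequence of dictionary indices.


Look up each word in the dictionary:
  'to' -> 6
  'dog' -> 5
  'ran' -> 1
  'his' -> 3

Encoded: [6, 5, 1, 3]


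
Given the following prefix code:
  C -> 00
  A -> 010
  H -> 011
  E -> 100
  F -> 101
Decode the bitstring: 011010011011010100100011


Decoding step by step:
Bits 011 -> H
Bits 010 -> A
Bits 011 -> H
Bits 011 -> H
Bits 010 -> A
Bits 100 -> E
Bits 100 -> E
Bits 011 -> H


Decoded message: HAHHAEEH


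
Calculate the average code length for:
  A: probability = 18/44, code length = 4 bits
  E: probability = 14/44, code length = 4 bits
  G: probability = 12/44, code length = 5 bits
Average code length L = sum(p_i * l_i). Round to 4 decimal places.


Weighted contributions p_i * l_i:
  A: (18/44) * 4 = 72/44
  E: (14/44) * 4 = 56/44
  G: (12/44) * 5 = 60/44
Sum = (72 + 56 + 60)/44 = 188/44

L = 188/44 = 4.2727 bits/symbol


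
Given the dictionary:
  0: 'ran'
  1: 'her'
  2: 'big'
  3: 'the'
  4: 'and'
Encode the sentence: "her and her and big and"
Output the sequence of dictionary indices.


Look up each word in the dictionary:
  'her' -> 1
  'and' -> 4
  'her' -> 1
  'and' -> 4
  'big' -> 2
  'and' -> 4

Encoded: [1, 4, 1, 4, 2, 4]


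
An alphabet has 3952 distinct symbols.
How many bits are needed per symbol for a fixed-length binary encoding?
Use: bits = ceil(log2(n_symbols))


log2(3952) = 11.9484
Bracket: 2^11 = 2048 < 3952 <= 2^12 = 4096
So ceil(log2(3952)) = 12

bits = ceil(log2(3952)) = ceil(11.9484) = 12 bits


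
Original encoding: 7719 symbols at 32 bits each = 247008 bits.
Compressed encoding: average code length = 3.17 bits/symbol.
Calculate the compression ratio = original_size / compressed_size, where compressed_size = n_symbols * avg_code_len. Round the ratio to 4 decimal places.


original_size = n_symbols * orig_bits = 7719 * 32 = 247008 bits
compressed_size = n_symbols * avg_code_len = 7719 * 3.17 = 24469.23 bits
ratio = original_size / compressed_size = 247008 / 24469.23 = 10.0946

Compression ratio = 10.0946


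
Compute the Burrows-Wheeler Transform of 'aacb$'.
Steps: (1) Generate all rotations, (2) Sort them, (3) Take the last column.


Rotations (sorted):
  0: $aacb -> last char: b
  1: aacb$ -> last char: $
  2: acb$a -> last char: a
  3: b$aac -> last char: c
  4: cb$aa -> last char: a


BWT = b$aca


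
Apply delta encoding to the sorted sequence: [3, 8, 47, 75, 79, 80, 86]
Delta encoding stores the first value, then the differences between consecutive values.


First value: 3
Deltas:
  8 - 3 = 5
  47 - 8 = 39
  75 - 47 = 28
  79 - 75 = 4
  80 - 79 = 1
  86 - 80 = 6


Delta encoded: [3, 5, 39, 28, 4, 1, 6]


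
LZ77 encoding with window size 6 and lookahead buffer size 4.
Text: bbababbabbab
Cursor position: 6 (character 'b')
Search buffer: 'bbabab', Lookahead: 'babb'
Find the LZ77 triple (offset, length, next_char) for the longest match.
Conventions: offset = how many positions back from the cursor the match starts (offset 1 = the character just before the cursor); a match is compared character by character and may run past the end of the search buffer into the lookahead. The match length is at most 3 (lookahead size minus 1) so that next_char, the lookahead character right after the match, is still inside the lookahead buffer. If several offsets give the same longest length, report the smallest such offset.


Try each offset into the search buffer:
  offset=1 (pos 5, char 'b'): match length 1
  offset=2 (pos 4, char 'a'): match length 0
  offset=3 (pos 3, char 'b'): match length 3
  offset=4 (pos 2, char 'a'): match length 0
  offset=5 (pos 1, char 'b'): match length 3
  offset=6 (pos 0, char 'b'): match length 1
Longest match has length 3, found at offsets 3, 5; take the smallest, offset 3.
next_char = character at position 6 + 3 = 9 -> 'b'

Best match: offset=3, length=3 (matching 'bab' starting at position 3)
LZ77 triple: (3, 3, 'b')


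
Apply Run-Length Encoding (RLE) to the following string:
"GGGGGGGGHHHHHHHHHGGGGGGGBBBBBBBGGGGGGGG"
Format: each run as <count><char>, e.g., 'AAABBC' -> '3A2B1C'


Scanning runs left to right:
  i=0: run of 'G' x 8 -> '8G'
  i=8: run of 'H' x 9 -> '9H'
  i=17: run of 'G' x 7 -> '7G'
  i=24: run of 'B' x 7 -> '7B'
  i=31: run of 'G' x 8 -> '8G'

RLE = 8G9H7G7B8G


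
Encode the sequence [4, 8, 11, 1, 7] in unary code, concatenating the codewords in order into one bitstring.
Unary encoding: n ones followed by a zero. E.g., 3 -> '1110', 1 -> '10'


Encode each number as n ones followed by a terminating 0:
  4 -> 11110 (5 bits)
  8 -> 111111110 (9 bits)
  11 -> 111111111110 (12 bits)
  1 -> 10 (2 bits)
  7 -> 11111110 (8 bits)
Total length = 5 + 9 + 12 + 2 + 8 = 36 bits.

Unary([4, 8, 11, 1, 7]) = 111101111111101111111111101011111110 (36 bits)


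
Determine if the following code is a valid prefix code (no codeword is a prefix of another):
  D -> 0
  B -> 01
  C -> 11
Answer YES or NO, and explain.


Checking each pair (does one codeword prefix another?):
  D='0' vs B='01': prefix -- VIOLATION

NO -- this is NOT a valid prefix code. D (0) is a prefix of B (01).


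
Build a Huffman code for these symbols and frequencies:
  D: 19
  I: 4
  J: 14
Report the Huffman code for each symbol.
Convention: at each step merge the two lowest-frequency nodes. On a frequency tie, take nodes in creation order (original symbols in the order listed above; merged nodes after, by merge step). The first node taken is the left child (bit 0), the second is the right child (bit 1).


Huffman tree construction:
Step 1: Merge I(4) + J(14) = 18
Step 2: Merge (I+J)(18) + D(19) = 37
Read each symbol's code off the tree from the root (left child = 0, right child = 1).

Codes:
  D: 1 (length 1)
  I: 00 (length 2)
  J: 01 (length 2)
Average code length: 55/37 = 1.4865 bits/symbol


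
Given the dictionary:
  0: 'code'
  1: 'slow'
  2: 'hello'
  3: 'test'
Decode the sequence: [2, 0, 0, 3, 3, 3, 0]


Look up each index in the dictionary:
  2 -> 'hello'
  0 -> 'code'
  0 -> 'code'
  3 -> 'test'
  3 -> 'test'
  3 -> 'test'
  0 -> 'code'

Decoded: "hello code code test test test code"


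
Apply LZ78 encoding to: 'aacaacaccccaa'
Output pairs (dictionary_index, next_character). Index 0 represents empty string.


LZ78 encoding steps:
Dictionary: {0: ''}
Step 1: w='' (idx 0), next='a' -> output (0, 'a'), add 'a' as idx 1
Step 2: w='a' (idx 1), next='c' -> output (1, 'c'), add 'ac' as idx 2
Step 3: w='a' (idx 1), next='a' -> output (1, 'a'), add 'aa' as idx 3
Step 4: w='' (idx 0), next='c' -> output (0, 'c'), add 'c' as idx 4
Step 5: w='ac' (idx 2), next='c' -> output (2, 'c'), add 'acc' as idx 5
Step 6: w='c' (idx 4), next='c' -> output (4, 'c'), add 'cc' as idx 6
Step 7: w='aa' (idx 3), end of input -> output (3, '')


Encoded: [(0, 'a'), (1, 'c'), (1, 'a'), (0, 'c'), (2, 'c'), (4, 'c'), (3, '')]


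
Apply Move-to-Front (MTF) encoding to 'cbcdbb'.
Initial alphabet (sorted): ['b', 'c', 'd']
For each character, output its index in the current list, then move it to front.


MTF encoding:
'c': index 1 in ['b', 'c', 'd'] -> ['c', 'b', 'd']
'b': index 1 in ['c', 'b', 'd'] -> ['b', 'c', 'd']
'c': index 1 in ['b', 'c', 'd'] -> ['c', 'b', 'd']
'd': index 2 in ['c', 'b', 'd'] -> ['d', 'c', 'b']
'b': index 2 in ['d', 'c', 'b'] -> ['b', 'd', 'c']
'b': index 0 in ['b', 'd', 'c'] -> ['b', 'd', 'c']


Output: [1, 1, 1, 2, 2, 0]


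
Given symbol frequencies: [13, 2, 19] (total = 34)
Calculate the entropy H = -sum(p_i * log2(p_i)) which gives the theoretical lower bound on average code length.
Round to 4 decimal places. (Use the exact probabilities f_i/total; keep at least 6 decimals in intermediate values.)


Per-symbol terms -p_i * log2(p_i) with p_i = f_i/34:
  p = 13/34 = 0.382353: log2(p) = -1.387023, -p*log2(p) = 0.530332
  p = 2/34 = 0.058824: log2(p) = -4.087463, -p*log2(p) = 0.240439
  p = 19/34 = 0.558824: log2(p) = -0.839535, -p*log2(p) = 0.469152
H = 0.530332 + 0.240439 + 0.469152 = 1.239923

H = 1.2399 bits/symbol


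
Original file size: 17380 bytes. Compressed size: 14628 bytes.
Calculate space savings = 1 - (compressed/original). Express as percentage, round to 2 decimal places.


ratio = compressed/original = 14628/17380 = 0.841657
savings = 1 - ratio = 1 - 0.841657 = 0.158343
as a percentage: 0.158343 * 100 = 15.83%

Space savings = 1 - 14628/17380 = 15.83%


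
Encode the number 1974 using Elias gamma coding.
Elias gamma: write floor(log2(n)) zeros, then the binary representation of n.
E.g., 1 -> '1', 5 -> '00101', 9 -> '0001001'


num_bits = floor(log2(1974)) + 1 = 11
leading_zeros = num_bits - 1 = 10
binary(1974) = 11110110110

Elias gamma(1974) = '0000000000' + '11110110110' = 000000000011110110110 (21 bits)


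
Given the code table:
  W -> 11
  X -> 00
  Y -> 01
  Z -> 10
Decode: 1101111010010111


Decoding:
11 -> W
01 -> Y
11 -> W
10 -> Z
10 -> Z
01 -> Y
01 -> Y
11 -> W


Result: WYWZZYYW


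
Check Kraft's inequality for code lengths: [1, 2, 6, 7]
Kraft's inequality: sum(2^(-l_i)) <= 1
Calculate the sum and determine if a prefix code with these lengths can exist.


Sum = 2^(-1) + 2^(-2) + 2^(-6) + 2^(-7)
    = 0.5 + 0.25 + 0.015625 + 0.0078125
    = 99/128 = 0.7734375
Since 0.7734375 <= 1, Kraft's inequality IS satisfied.
A prefix code with these lengths CAN exist.

Kraft sum = 0.7734375. Satisfied.


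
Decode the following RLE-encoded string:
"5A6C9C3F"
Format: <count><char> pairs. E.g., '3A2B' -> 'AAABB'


Expanding each <count><char> pair:
  5A -> 'AAAAA'
  6C -> 'CCCCCC'
  9C -> 'CCCCCCCCC'
  3F -> 'FFF'

Decoded = AAAAACCCCCCCCCCCCCCCFFF


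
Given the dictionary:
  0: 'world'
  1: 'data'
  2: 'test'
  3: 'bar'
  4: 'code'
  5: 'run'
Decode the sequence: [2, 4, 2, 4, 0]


Look up each index in the dictionary:
  2 -> 'test'
  4 -> 'code'
  2 -> 'test'
  4 -> 'code'
  0 -> 'world'

Decoded: "test code test code world"


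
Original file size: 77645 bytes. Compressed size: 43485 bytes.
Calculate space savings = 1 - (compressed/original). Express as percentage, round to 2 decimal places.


ratio = compressed/original = 43485/77645 = 0.560049
savings = 1 - ratio = 1 - 0.560049 = 0.439951
as a percentage: 0.439951 * 100 = 44.0%

Space savings = 1 - 43485/77645 = 44.0%


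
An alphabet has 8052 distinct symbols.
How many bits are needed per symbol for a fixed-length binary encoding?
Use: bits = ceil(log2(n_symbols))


log2(8052) = 12.9751
Bracket: 2^12 = 4096 < 8052 <= 2^13 = 8192
So ceil(log2(8052)) = 13

bits = ceil(log2(8052)) = ceil(12.9751) = 13 bits


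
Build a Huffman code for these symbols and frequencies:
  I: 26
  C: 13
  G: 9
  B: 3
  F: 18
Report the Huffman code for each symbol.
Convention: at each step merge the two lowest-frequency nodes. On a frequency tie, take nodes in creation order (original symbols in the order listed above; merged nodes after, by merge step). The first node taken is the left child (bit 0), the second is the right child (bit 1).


Huffman tree construction:
Step 1: Merge B(3) + G(9) = 12
Step 2: Merge (B+G)(12) + C(13) = 25
Step 3: Merge F(18) + ((B+G)+C)(25) = 43
Step 4: Merge I(26) + (F+((B+G)+C))(43) = 69
Read each symbol's code off the tree from the root (left child = 0, right child = 1).

Codes:
  I: 0 (length 1)
  C: 111 (length 3)
  G: 1101 (length 4)
  B: 1100 (length 4)
  F: 10 (length 2)
Average code length: 149/69 = 2.1594 bits/symbol


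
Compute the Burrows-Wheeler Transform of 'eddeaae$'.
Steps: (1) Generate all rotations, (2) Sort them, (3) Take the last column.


Rotations (sorted):
  0: $eddeaae -> last char: e
  1: aae$edde -> last char: e
  2: ae$eddea -> last char: a
  3: ddeaae$e -> last char: e
  4: deaae$ed -> last char: d
  5: e$eddeaa -> last char: a
  6: eaae$edd -> last char: d
  7: eddeaae$ -> last char: $


BWT = eeaedad$


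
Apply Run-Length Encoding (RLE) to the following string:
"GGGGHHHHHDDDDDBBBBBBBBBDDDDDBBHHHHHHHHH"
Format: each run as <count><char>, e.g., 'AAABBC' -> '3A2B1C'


Scanning runs left to right:
  i=0: run of 'G' x 4 -> '4G'
  i=4: run of 'H' x 5 -> '5H'
  i=9: run of 'D' x 5 -> '5D'
  i=14: run of 'B' x 9 -> '9B'
  i=23: run of 'D' x 5 -> '5D'
  i=28: run of 'B' x 2 -> '2B'
  i=30: run of 'H' x 9 -> '9H'

RLE = 4G5H5D9B5D2B9H


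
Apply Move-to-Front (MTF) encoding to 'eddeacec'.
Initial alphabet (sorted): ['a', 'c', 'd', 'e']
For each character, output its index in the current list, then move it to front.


MTF encoding:
'e': index 3 in ['a', 'c', 'd', 'e'] -> ['e', 'a', 'c', 'd']
'd': index 3 in ['e', 'a', 'c', 'd'] -> ['d', 'e', 'a', 'c']
'd': index 0 in ['d', 'e', 'a', 'c'] -> ['d', 'e', 'a', 'c']
'e': index 1 in ['d', 'e', 'a', 'c'] -> ['e', 'd', 'a', 'c']
'a': index 2 in ['e', 'd', 'a', 'c'] -> ['a', 'e', 'd', 'c']
'c': index 3 in ['a', 'e', 'd', 'c'] -> ['c', 'a', 'e', 'd']
'e': index 2 in ['c', 'a', 'e', 'd'] -> ['e', 'c', 'a', 'd']
'c': index 1 in ['e', 'c', 'a', 'd'] -> ['c', 'e', 'a', 'd']


Output: [3, 3, 0, 1, 2, 3, 2, 1]


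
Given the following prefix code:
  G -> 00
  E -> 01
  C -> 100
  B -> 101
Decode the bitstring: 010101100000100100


Decoding step by step:
Bits 01 -> E
Bits 01 -> E
Bits 01 -> E
Bits 100 -> C
Bits 00 -> G
Bits 01 -> E
Bits 00 -> G
Bits 100 -> C


Decoded message: EEECGEGC


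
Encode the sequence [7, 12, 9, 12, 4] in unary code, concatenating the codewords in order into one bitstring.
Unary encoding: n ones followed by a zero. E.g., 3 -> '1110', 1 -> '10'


Encode each number as n ones followed by a terminating 0:
  7 -> 11111110 (8 bits)
  12 -> 1111111111110 (13 bits)
  9 -> 1111111110 (10 bits)
  12 -> 1111111111110 (13 bits)
  4 -> 11110 (5 bits)
Total length = 8 + 13 + 10 + 13 + 5 = 49 bits.

Unary([7, 12, 9, 12, 4]) = 1111111011111111111101111111110111111111111011110 (49 bits)


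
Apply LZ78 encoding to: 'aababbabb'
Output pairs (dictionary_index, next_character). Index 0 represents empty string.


LZ78 encoding steps:
Dictionary: {0: ''}
Step 1: w='' (idx 0), next='a' -> output (0, 'a'), add 'a' as idx 1
Step 2: w='a' (idx 1), next='b' -> output (1, 'b'), add 'ab' as idx 2
Step 3: w='ab' (idx 2), next='b' -> output (2, 'b'), add 'abb' as idx 3
Step 4: w='abb' (idx 3), end of input -> output (3, '')


Encoded: [(0, 'a'), (1, 'b'), (2, 'b'), (3, '')]


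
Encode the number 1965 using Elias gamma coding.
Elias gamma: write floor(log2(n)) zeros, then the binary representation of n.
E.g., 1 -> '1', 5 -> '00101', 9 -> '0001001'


num_bits = floor(log2(1965)) + 1 = 11
leading_zeros = num_bits - 1 = 10
binary(1965) = 11110101101

Elias gamma(1965) = '0000000000' + '11110101101' = 000000000011110101101 (21 bits)


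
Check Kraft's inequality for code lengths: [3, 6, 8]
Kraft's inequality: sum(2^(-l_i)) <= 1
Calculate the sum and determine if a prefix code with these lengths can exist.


Sum = 2^(-3) + 2^(-6) + 2^(-8)
    = 0.125 + 0.015625 + 0.00390625
    = 37/256 = 0.14453125
Since 0.14453125 <= 1, Kraft's inequality IS satisfied.
A prefix code with these lengths CAN exist.

Kraft sum = 0.14453125. Satisfied.


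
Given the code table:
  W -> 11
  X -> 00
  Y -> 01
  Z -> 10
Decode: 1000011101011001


Decoding:
10 -> Z
00 -> X
01 -> Y
11 -> W
01 -> Y
01 -> Y
10 -> Z
01 -> Y


Result: ZXYWYYZY


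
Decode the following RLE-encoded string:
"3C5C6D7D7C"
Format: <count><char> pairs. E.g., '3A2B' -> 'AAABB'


Expanding each <count><char> pair:
  3C -> 'CCC'
  5C -> 'CCCCC'
  6D -> 'DDDDDD'
  7D -> 'DDDDDDD'
  7C -> 'CCCCCCC'

Decoded = CCCCCCCCDDDDDDDDDDDDDCCCCCCC


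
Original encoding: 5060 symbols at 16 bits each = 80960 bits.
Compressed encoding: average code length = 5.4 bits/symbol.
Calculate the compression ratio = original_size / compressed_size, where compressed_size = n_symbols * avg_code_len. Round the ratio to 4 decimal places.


original_size = n_symbols * orig_bits = 5060 * 16 = 80960 bits
compressed_size = n_symbols * avg_code_len = 5060 * 5.4 = 27324.0 bits
ratio = original_size / compressed_size = 80960 / 27324.0 = 2.963

Compression ratio = 2.963


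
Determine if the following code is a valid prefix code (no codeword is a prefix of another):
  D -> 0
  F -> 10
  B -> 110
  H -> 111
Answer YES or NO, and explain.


Checking each pair (does one codeword prefix another?):
  D='0' vs F='10': no prefix
  D='0' vs B='110': no prefix
  D='0' vs H='111': no prefix
  F='10' vs D='0': no prefix
  F='10' vs B='110': no prefix
  F='10' vs H='111': no prefix
  B='110' vs D='0': no prefix
  B='110' vs F='10': no prefix
  B='110' vs H='111': no prefix
  H='111' vs D='0': no prefix
  H='111' vs F='10': no prefix
  H='111' vs B='110': no prefix
No violation found over all pairs.

YES -- this is a valid prefix code. No codeword is a prefix of any other codeword.


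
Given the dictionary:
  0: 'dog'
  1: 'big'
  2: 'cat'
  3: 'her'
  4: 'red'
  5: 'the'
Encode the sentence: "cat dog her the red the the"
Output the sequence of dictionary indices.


Look up each word in the dictionary:
  'cat' -> 2
  'dog' -> 0
  'her' -> 3
  'the' -> 5
  'red' -> 4
  'the' -> 5
  'the' -> 5

Encoded: [2, 0, 3, 5, 4, 5, 5]


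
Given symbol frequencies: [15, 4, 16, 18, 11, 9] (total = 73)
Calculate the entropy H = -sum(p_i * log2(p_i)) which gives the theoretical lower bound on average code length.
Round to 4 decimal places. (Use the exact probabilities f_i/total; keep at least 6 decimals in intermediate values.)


Per-symbol terms -p_i * log2(p_i) with p_i = f_i/73:
  p = 15/73 = 0.205479: log2(p) = -2.282934, -p*log2(p) = 0.469096
  p = 4/73 = 0.054795: log2(p) = -4.189825, -p*log2(p) = 0.229579
  p = 16/73 = 0.219178: log2(p) = -2.189825, -p*log2(p) = 0.479962
  p = 18/73 = 0.246575: log2(p) = -2.019900, -p*log2(p) = 0.498057
  p = 11/73 = 0.150685: log2(p) = -2.730393, -p*log2(p) = 0.411429
  p = 9/73 = 0.123288: log2(p) = -3.019900, -p*log2(p) = 0.372316
H = 0.469096 + 0.229579 + 0.479962 + 0.498057 + 0.411429 + 0.372316 = 2.460439

H = 2.4604 bits/symbol


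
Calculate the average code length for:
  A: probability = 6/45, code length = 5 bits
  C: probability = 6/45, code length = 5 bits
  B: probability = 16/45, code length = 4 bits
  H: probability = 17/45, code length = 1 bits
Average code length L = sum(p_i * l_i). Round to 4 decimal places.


Weighted contributions p_i * l_i:
  A: (6/45) * 5 = 30/45
  C: (6/45) * 5 = 30/45
  B: (16/45) * 4 = 64/45
  H: (17/45) * 1 = 17/45
Sum = (30 + 30 + 64 + 17)/45 = 141/45

L = 141/45 = 3.1333 bits/symbol


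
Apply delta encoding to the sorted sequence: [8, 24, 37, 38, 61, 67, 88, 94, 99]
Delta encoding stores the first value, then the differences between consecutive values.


First value: 8
Deltas:
  24 - 8 = 16
  37 - 24 = 13
  38 - 37 = 1
  61 - 38 = 23
  67 - 61 = 6
  88 - 67 = 21
  94 - 88 = 6
  99 - 94 = 5


Delta encoded: [8, 16, 13, 1, 23, 6, 21, 6, 5]


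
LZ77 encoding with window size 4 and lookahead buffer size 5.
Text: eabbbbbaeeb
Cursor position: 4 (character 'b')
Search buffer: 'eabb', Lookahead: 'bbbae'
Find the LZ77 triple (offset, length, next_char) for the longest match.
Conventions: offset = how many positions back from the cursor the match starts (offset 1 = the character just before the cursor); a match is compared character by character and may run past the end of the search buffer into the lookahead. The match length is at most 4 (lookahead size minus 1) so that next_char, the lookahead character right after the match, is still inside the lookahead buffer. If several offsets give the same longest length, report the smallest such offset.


Try each offset into the search buffer:
  offset=1 (pos 3, char 'b'): match length 3
  offset=2 (pos 2, char 'b'): match length 3
  offset=3 (pos 1, char 'a'): match length 0
  offset=4 (pos 0, char 'e'): match length 0
Longest match has length 3, found at offsets 1, 2; take the smallest, offset 1.
next_char = character at position 4 + 3 = 7 -> 'a'

Best match: offset=1, length=3 (matching 'bbb' starting at position 3)
LZ77 triple: (1, 3, 'a')


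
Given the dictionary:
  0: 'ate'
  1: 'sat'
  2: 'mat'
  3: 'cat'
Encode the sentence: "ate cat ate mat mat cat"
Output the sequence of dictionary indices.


Look up each word in the dictionary:
  'ate' -> 0
  'cat' -> 3
  'ate' -> 0
  'mat' -> 2
  'mat' -> 2
  'cat' -> 3

Encoded: [0, 3, 0, 2, 2, 3]


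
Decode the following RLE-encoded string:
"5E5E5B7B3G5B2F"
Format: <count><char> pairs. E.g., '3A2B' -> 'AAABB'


Expanding each <count><char> pair:
  5E -> 'EEEEE'
  5E -> 'EEEEE'
  5B -> 'BBBBB'
  7B -> 'BBBBBBB'
  3G -> 'GGG'
  5B -> 'BBBBB'
  2F -> 'FF'

Decoded = EEEEEEEEEEBBBBBBBBBBBBGGGBBBBBFF


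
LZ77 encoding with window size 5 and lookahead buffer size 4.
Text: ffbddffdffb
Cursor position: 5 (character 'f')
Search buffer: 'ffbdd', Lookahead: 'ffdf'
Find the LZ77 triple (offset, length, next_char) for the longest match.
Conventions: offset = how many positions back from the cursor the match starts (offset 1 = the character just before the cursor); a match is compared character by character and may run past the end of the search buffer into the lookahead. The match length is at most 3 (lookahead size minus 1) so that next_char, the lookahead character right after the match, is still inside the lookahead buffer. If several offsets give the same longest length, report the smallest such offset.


Try each offset into the search buffer:
  offset=1 (pos 4, char 'd'): match length 0
  offset=2 (pos 3, char 'd'): match length 0
  offset=3 (pos 2, char 'b'): match length 0
  offset=4 (pos 1, char 'f'): match length 1
  offset=5 (pos 0, char 'f'): match length 2
Longest match has length 2 at offset 5.
next_char = character at position 5 + 2 = 7 -> 'd'

Best match: offset=5, length=2 (matching 'ff' starting at position 0)
LZ77 triple: (5, 2, 'd')


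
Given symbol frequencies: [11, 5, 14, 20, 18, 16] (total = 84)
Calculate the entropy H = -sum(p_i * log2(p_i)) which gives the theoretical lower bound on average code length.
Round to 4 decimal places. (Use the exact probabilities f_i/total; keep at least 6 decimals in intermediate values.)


Per-symbol terms -p_i * log2(p_i) with p_i = f_i/84:
  p = 11/84 = 0.130952: log2(p) = -2.932886, -p*log2(p) = 0.384068
  p = 5/84 = 0.059524: log2(p) = -4.070389, -p*log2(p) = 0.242285
  p = 14/84 = 0.166667: log2(p) = -2.584963, -p*log2(p) = 0.430827
  p = 20/84 = 0.238095: log2(p) = -2.070389, -p*log2(p) = 0.492950
  p = 18/84 = 0.214286: log2(p) = -2.222392, -p*log2(p) = 0.476227
  p = 16/84 = 0.190476: log2(p) = -2.392317, -p*log2(p) = 0.455680
H = 0.384068 + 0.242285 + 0.430827 + 0.492950 + 0.476227 + 0.455680 = 2.482037

H = 2.482 bits/symbol


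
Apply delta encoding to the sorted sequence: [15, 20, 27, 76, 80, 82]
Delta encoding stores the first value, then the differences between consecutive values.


First value: 15
Deltas:
  20 - 15 = 5
  27 - 20 = 7
  76 - 27 = 49
  80 - 76 = 4
  82 - 80 = 2


Delta encoded: [15, 5, 7, 49, 4, 2]


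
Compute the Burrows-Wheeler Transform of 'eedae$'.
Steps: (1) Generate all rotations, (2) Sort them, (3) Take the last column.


Rotations (sorted):
  0: $eedae -> last char: e
  1: ae$eed -> last char: d
  2: dae$ee -> last char: e
  3: e$eeda -> last char: a
  4: edae$e -> last char: e
  5: eedae$ -> last char: $


BWT = edeae$


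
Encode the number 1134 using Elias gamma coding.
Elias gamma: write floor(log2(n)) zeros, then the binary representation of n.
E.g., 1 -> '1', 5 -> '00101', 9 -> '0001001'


num_bits = floor(log2(1134)) + 1 = 11
leading_zeros = num_bits - 1 = 10
binary(1134) = 10001101110

Elias gamma(1134) = '0000000000' + '10001101110' = 000000000010001101110 (21 bits)


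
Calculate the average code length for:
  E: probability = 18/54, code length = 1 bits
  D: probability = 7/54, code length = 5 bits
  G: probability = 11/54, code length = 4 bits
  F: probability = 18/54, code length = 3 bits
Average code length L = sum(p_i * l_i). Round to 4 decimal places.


Weighted contributions p_i * l_i:
  E: (18/54) * 1 = 18/54
  D: (7/54) * 5 = 35/54
  G: (11/54) * 4 = 44/54
  F: (18/54) * 3 = 54/54
Sum = (18 + 35 + 44 + 54)/54 = 151/54

L = 151/54 = 2.7963 bits/symbol


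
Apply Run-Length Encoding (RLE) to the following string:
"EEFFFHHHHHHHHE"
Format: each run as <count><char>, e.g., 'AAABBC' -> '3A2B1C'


Scanning runs left to right:
  i=0: run of 'E' x 2 -> '2E'
  i=2: run of 'F' x 3 -> '3F'
  i=5: run of 'H' x 8 -> '8H'
  i=13: run of 'E' x 1 -> '1E'

RLE = 2E3F8H1E


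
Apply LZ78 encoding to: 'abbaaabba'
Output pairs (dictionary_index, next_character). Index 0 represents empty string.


LZ78 encoding steps:
Dictionary: {0: ''}
Step 1: w='' (idx 0), next='a' -> output (0, 'a'), add 'a' as idx 1
Step 2: w='' (idx 0), next='b' -> output (0, 'b'), add 'b' as idx 2
Step 3: w='b' (idx 2), next='a' -> output (2, 'a'), add 'ba' as idx 3
Step 4: w='a' (idx 1), next='a' -> output (1, 'a'), add 'aa' as idx 4
Step 5: w='b' (idx 2), next='b' -> output (2, 'b'), add 'bb' as idx 5
Step 6: w='a' (idx 1), end of input -> output (1, '')


Encoded: [(0, 'a'), (0, 'b'), (2, 'a'), (1, 'a'), (2, 'b'), (1, '')]


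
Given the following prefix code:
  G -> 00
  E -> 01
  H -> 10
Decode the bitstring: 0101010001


Decoding step by step:
Bits 01 -> E
Bits 01 -> E
Bits 01 -> E
Bits 00 -> G
Bits 01 -> E


Decoded message: EEEGE


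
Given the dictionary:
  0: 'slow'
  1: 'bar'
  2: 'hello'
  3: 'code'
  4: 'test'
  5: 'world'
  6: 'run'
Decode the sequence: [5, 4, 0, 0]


Look up each index in the dictionary:
  5 -> 'world'
  4 -> 'test'
  0 -> 'slow'
  0 -> 'slow'

Decoded: "world test slow slow"


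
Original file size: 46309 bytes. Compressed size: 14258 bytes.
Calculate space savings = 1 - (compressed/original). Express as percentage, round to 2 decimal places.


ratio = compressed/original = 14258/46309 = 0.307888
savings = 1 - ratio = 1 - 0.307888 = 0.692112
as a percentage: 0.692112 * 100 = 69.21%

Space savings = 1 - 14258/46309 = 69.21%


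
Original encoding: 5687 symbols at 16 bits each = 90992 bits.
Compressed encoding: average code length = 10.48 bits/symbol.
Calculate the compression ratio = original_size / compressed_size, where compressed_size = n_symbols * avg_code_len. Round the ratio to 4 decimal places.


original_size = n_symbols * orig_bits = 5687 * 16 = 90992 bits
compressed_size = n_symbols * avg_code_len = 5687 * 10.48 = 59599.76 bits
ratio = original_size / compressed_size = 90992 / 59599.76 = 1.5267

Compression ratio = 1.5267


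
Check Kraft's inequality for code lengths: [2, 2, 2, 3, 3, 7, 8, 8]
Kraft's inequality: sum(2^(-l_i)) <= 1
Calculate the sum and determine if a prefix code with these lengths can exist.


Sum = 2^(-2) + 2^(-2) + 2^(-2) + 2^(-3) + 2^(-3) + 2^(-7) + 2^(-8) + 2^(-8)
    = 0.25 + 0.25 + 0.25 + 0.125 + 0.125 + 0.0078125 + 0.00390625 + 0.00390625
    = 260/256 = 1.015625
Since 1.015625 > 1, Kraft's inequality is NOT satisfied.
A prefix code with these lengths CANNOT exist.

Kraft sum = 1.015625. Not satisfied.


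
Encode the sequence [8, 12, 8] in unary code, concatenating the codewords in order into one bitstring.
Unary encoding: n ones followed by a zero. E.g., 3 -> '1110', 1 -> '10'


Encode each number as n ones followed by a terminating 0:
  8 -> 111111110 (9 bits)
  12 -> 1111111111110 (13 bits)
  8 -> 111111110 (9 bits)
Total length = 9 + 13 + 9 = 31 bits.

Unary([8, 12, 8]) = 1111111101111111111110111111110 (31 bits)


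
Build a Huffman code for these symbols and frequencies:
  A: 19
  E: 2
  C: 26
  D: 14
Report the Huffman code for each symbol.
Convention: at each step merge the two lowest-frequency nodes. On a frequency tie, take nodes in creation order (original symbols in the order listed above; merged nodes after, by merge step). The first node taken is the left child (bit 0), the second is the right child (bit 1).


Huffman tree construction:
Step 1: Merge E(2) + D(14) = 16
Step 2: Merge (E+D)(16) + A(19) = 35
Step 3: Merge C(26) + ((E+D)+A)(35) = 61
Read each symbol's code off the tree from the root (left child = 0, right child = 1).

Codes:
  A: 11 (length 2)
  E: 100 (length 3)
  C: 0 (length 1)
  D: 101 (length 3)
Average code length: 112/61 = 1.8361 bits/symbol


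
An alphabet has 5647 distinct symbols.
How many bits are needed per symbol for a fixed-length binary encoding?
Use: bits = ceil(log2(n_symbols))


log2(5647) = 12.4633
Bracket: 2^12 = 4096 < 5647 <= 2^13 = 8192
So ceil(log2(5647)) = 13

bits = ceil(log2(5647)) = ceil(12.4633) = 13 bits


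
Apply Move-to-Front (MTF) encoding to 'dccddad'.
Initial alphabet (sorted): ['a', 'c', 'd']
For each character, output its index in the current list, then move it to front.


MTF encoding:
'd': index 2 in ['a', 'c', 'd'] -> ['d', 'a', 'c']
'c': index 2 in ['d', 'a', 'c'] -> ['c', 'd', 'a']
'c': index 0 in ['c', 'd', 'a'] -> ['c', 'd', 'a']
'd': index 1 in ['c', 'd', 'a'] -> ['d', 'c', 'a']
'd': index 0 in ['d', 'c', 'a'] -> ['d', 'c', 'a']
'a': index 2 in ['d', 'c', 'a'] -> ['a', 'd', 'c']
'd': index 1 in ['a', 'd', 'c'] -> ['d', 'a', 'c']


Output: [2, 2, 0, 1, 0, 2, 1]


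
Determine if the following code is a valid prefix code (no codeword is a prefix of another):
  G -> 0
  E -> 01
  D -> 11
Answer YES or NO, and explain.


Checking each pair (does one codeword prefix another?):
  G='0' vs E='01': prefix -- VIOLATION

NO -- this is NOT a valid prefix code. G (0) is a prefix of E (01).


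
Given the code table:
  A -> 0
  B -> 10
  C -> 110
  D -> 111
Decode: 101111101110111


Decoding:
10 -> B
111 -> D
110 -> C
111 -> D
0 -> A
111 -> D


Result: BDCDAD


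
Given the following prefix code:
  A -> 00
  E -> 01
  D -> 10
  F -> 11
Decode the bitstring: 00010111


Decoding step by step:
Bits 00 -> A
Bits 01 -> E
Bits 01 -> E
Bits 11 -> F


Decoded message: AEEF


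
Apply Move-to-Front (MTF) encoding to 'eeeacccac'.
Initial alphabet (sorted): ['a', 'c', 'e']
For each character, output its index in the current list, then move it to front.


MTF encoding:
'e': index 2 in ['a', 'c', 'e'] -> ['e', 'a', 'c']
'e': index 0 in ['e', 'a', 'c'] -> ['e', 'a', 'c']
'e': index 0 in ['e', 'a', 'c'] -> ['e', 'a', 'c']
'a': index 1 in ['e', 'a', 'c'] -> ['a', 'e', 'c']
'c': index 2 in ['a', 'e', 'c'] -> ['c', 'a', 'e']
'c': index 0 in ['c', 'a', 'e'] -> ['c', 'a', 'e']
'c': index 0 in ['c', 'a', 'e'] -> ['c', 'a', 'e']
'a': index 1 in ['c', 'a', 'e'] -> ['a', 'c', 'e']
'c': index 1 in ['a', 'c', 'e'] -> ['c', 'a', 'e']


Output: [2, 0, 0, 1, 2, 0, 0, 1, 1]


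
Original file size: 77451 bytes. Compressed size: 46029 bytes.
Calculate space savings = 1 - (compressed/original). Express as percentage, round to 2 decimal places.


ratio = compressed/original = 46029/77451 = 0.594298
savings = 1 - ratio = 1 - 0.594298 = 0.405702
as a percentage: 0.405702 * 100 = 40.57%

Space savings = 1 - 46029/77451 = 40.57%


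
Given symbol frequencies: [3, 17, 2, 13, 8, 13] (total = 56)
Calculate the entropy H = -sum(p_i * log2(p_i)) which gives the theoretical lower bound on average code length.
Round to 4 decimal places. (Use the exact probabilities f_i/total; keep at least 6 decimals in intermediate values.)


Per-symbol terms -p_i * log2(p_i) with p_i = f_i/56:
  p = 3/56 = 0.053571: log2(p) = -4.222392, -p*log2(p) = 0.226200
  p = 17/56 = 0.303571: log2(p) = -1.719892, -p*log2(p) = 0.522110
  p = 2/56 = 0.035714: log2(p) = -4.807355, -p*log2(p) = 0.171691
  p = 13/56 = 0.232143: log2(p) = -2.106915, -p*log2(p) = 0.489105
  p = 8/56 = 0.142857: log2(p) = -2.807355, -p*log2(p) = 0.401051
  p = 13/56 = 0.232143: log2(p) = -2.106915, -p*log2(p) = 0.489105
H = 0.226200 + 0.522110 + 0.171691 + 0.489105 + 0.401051 + 0.489105 = 2.299262

H = 2.2993 bits/symbol
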